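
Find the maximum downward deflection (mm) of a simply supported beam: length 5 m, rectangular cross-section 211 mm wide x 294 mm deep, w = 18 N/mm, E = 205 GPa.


I = 211 * 294^3 / 12 = 446830902.0 mm^4
L = 5000.0 mm, w = 18 N/mm, E = 205000.0 MPa
delta = 5 * w * L^4 / (384 * E * I)
= 5 * 18 * 5000.0^4 / (384 * 205000.0 * 446830902.0)
= 1.5992 mm

1.5992 mm


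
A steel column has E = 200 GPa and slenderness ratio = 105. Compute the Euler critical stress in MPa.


sigma_cr = pi^2 * E / lambda^2
= 9.8696 * 200000.0 / 105^2
= 9.8696 * 200000.0 / 11025
= 179.0404 MPa

179.0404 MPa


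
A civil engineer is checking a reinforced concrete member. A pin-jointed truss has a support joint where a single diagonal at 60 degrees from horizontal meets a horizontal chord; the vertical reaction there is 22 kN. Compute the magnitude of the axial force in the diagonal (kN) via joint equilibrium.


At the joint, only the diagonal has a vertical component, so vertical equilibrium gives:
F * sin(60) = 22
F = 22 / sin(60)
= 22 / 0.866025
= 25.4 kN

25.4 kN


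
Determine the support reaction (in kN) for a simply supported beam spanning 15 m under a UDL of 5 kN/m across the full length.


Total load = w * L = 5 * 15 = 75 kN
By symmetry, each reaction R = total / 2 = 75 / 2 = 37.5 kN

37.5 kN


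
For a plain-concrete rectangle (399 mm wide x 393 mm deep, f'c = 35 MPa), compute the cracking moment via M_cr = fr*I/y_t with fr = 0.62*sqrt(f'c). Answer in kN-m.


fr = 0.62 * sqrt(35) = 0.62 * 5.9161 = 3.668 MPa
I = 399 * 393^3 / 12 = 2018223695.25 mm^4
y_t = 196.5 mm
M_cr = fr * I / y_t = 3.668 * 2018223695.25 / 196.5 N-mm
= 37.6732 kN-m

37.6732 kN-m


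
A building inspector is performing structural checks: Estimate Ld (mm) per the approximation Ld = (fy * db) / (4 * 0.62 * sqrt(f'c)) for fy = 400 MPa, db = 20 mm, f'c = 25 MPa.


Ld = (fy * db) / (4 * 0.62 * sqrt(f'c))
= (400 * 20) / (4 * 0.62 * sqrt(25))
= 8000 / 12.4
= 645.16 mm

645.16 mm


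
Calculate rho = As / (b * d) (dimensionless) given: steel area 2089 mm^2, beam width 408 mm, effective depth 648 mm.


rho = As / (b * d)
= 2089 / (408 * 648)
= 2089 / 264384
= 0.007901 (dimensionless)

0.007901 (dimensionless)


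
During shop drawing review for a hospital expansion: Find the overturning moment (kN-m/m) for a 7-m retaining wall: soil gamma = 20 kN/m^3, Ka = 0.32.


Pa = 0.5 * Ka * gamma * H^2
= 0.5 * 0.32 * 20 * 7^2
= 156.8 kN/m
Arm = H / 3 = 7 / 3 = 2.3333 m
Mo = Pa * arm = Pa * H / 3 = 156.8 * 7 / 3 = 365.8667 kN-m/m

365.8667 kN-m/m


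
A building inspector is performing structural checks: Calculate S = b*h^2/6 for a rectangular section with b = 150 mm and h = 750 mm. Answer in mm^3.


S = b * h^2 / 6
= 150 * 750^2 / 6
= 150 * 562500 / 6
= 14062500.0 mm^3

14062500.0 mm^3


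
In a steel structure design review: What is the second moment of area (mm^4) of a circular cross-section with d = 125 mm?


r = d / 2 = 125 / 2 = 62.5 mm
I = pi * r^4 / 4 = pi * 62.5^4 / 4
= 11984224.91 mm^4

11984224.91 mm^4


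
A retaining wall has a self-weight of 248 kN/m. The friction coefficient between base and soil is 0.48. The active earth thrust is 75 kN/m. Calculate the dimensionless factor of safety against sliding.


Resisting force = mu * W = 0.48 * 248 = 119.04 kN/m
FOS = Resisting / Driving = 119.04 / 75
= 1.5872 (dimensionless)

1.5872 (dimensionless)


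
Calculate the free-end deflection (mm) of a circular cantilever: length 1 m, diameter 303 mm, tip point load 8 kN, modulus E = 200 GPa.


I = pi * d^4 / 64 = pi * 303^4 / 64 = 413752292.13 mm^4
L = 1000.0 mm, P = 8000.0 N, E = 200000.0 MPa
delta = P * L^3 / (3 * E * I)
= 8000.0 * 1000.0^3 / (3 * 200000.0 * 413752292.13)
= 0.0322 mm

0.0322 mm


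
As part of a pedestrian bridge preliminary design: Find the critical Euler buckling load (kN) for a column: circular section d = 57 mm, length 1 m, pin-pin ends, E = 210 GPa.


I = pi * d^4 / 64 = 518166.49 mm^4
L = 1000.0 mm
P_cr = pi^2 * E * I / L^2
= 9.8696 * 210000.0 * 518166.49 / 1000.0^2
= 1073960.63 N = 1073.9606 kN

1073.9606 kN


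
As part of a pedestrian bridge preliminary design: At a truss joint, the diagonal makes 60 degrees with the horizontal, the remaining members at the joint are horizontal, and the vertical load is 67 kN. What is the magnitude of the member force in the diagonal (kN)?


At the joint, only the diagonal has a vertical component, so vertical equilibrium gives:
F * sin(60) = 67
F = 67 / sin(60)
= 67 / 0.866025
= 77.36 kN

77.36 kN


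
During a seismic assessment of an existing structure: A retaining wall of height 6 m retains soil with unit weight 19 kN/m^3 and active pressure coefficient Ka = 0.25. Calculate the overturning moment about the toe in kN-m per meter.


Pa = 0.5 * Ka * gamma * H^2
= 0.5 * 0.25 * 19 * 6^2
= 85.5 kN/m
Arm = H / 3 = 6 / 3 = 2.0 m
Mo = Pa * arm = Pa * H / 3 = 85.5 * 6 / 3 = 171.0 kN-m/m

171.0 kN-m/m


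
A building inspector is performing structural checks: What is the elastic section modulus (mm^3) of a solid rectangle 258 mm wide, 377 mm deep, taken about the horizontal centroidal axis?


S = b * h^2 / 6
= 258 * 377^2 / 6
= 258 * 142129 / 6
= 6111547.0 mm^3

6111547.0 mm^3


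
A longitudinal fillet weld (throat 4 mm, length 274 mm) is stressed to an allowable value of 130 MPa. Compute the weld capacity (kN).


Strength = throat * length * allowable stress
= 4 * 274 * 130 N
= 142480 N
= 142.48 kN

142.48 kN


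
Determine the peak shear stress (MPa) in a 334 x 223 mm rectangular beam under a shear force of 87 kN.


A = b * h = 334 * 223 = 74482 mm^2
V = 87 kN = 87000.0 N
tau_max = 1.5 * V / A = 1.5 * 87000.0 / 74482
= 1.7521 MPa

1.7521 MPa


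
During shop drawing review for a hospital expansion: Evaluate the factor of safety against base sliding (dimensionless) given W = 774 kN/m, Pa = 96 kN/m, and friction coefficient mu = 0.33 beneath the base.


Resisting force = mu * W = 0.33 * 774 = 255.42 kN/m
FOS = Resisting / Driving = 255.42 / 96
= 2.6606 (dimensionless)

2.6606 (dimensionless)


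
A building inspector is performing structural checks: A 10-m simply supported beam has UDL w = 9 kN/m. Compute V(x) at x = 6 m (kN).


R_A = w * L / 2 = 9 * 10 / 2 = 45.0 kN
V(x) = R_A - w * x = 45.0 - 9 * 6
= -9.0 kN

-9.0 kN


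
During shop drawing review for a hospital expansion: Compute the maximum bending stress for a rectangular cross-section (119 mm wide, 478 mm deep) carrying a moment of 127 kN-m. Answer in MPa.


I = b * h^3 / 12 = 119 * 478^3 / 12 = 1083052240.67 mm^4
y = h / 2 = 478 / 2 = 239.0 mm
M = 127 kN-m = 127000000.0 N-mm
sigma = M * y / I = 127000000.0 * 239.0 / 1083052240.67
= 28.03 MPa

28.03 MPa


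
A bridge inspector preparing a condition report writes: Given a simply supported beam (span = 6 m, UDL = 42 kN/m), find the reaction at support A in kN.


Total load = w * L = 42 * 6 = 252 kN
By symmetry, each reaction R = total / 2 = 252 / 2 = 126.0 kN

126.0 kN


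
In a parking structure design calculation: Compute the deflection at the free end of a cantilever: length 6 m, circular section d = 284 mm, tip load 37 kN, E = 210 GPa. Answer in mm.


I = pi * d^4 / 64 = pi * 284^4 / 64 = 319332601.38 mm^4
L = 6000.0 mm, P = 37000.0 N, E = 210000.0 MPa
delta = P * L^3 / (3 * E * I)
= 37000.0 * 6000.0^3 / (3 * 210000.0 * 319332601.38)
= 39.7257 mm

39.7257 mm


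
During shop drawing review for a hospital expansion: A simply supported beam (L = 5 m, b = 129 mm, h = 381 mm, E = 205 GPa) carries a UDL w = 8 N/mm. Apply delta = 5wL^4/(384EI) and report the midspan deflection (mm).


I = 129 * 381^3 / 12 = 594543165.75 mm^4
L = 5000.0 mm, w = 8 N/mm, E = 205000.0 MPa
delta = 5 * w * L^4 / (384 * E * I)
= 5 * 8 * 5000.0^4 / (384 * 205000.0 * 594543165.75)
= 0.5342 mm

0.5342 mm


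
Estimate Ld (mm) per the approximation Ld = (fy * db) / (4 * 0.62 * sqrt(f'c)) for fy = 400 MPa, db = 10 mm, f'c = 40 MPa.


Ld = (fy * db) / (4 * 0.62 * sqrt(f'c))
= (400 * 10) / (4 * 0.62 * sqrt(40))
= 4000 / 15.6849
= 255.02 mm

255.02 mm


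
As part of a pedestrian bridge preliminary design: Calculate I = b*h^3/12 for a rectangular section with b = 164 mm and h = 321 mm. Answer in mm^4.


I = b * h^3 / 12
= 164 * 321^3 / 12
= 164 * 33076161 / 12
= 452040867.0 mm^4

452040867.0 mm^4


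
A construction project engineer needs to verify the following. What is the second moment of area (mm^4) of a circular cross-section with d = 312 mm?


r = d / 2 = 312 / 2 = 156.0 mm
I = pi * r^4 / 4 = pi * 156.0^4 / 4
= 465144912.01 mm^4

465144912.01 mm^4


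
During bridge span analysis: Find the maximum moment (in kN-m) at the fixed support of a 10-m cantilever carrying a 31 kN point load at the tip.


For a cantilever with a point load at the free end:
M_max = P * L = 31 * 10 = 310 kN-m

310 kN-m


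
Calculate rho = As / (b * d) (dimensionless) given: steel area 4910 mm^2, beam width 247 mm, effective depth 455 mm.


rho = As / (b * d)
= 4910 / (247 * 455)
= 4910 / 112385
= 0.043689 (dimensionless)

0.043689 (dimensionless)


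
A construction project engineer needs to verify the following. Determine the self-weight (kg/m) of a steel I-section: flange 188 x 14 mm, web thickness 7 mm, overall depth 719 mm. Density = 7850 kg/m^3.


A_flanges = 2 * 188 * 14 = 5264 mm^2
A_web = (719 - 2 * 14) * 7 = 4837 mm^2
A_total = 5264 + 4837 = 10101 mm^2 = 0.010101 m^2
Weight = rho * A = 7850 * 0.010101 = 79.2929 kg/m

79.2929 kg/m


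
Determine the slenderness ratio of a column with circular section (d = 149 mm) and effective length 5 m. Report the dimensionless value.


Radius of gyration r = d / 4 = 149 / 4 = 37.25 mm
L_eff = 5000.0 mm
Slenderness ratio = L / r = 5000.0 / 37.25 = 134.23 (dimensionless)

134.23 (dimensionless)


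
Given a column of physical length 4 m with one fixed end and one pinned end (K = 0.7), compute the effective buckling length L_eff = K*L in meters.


L_eff = K * L
= 0.7 * 4
= 2.8 m

2.8 m


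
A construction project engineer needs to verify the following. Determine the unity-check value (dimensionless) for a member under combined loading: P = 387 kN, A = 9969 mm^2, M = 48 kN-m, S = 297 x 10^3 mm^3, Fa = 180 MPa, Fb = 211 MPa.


f_a = P / A = 387000.0 / 9969 = 38.8203 MPa
f_b = M / S = 48000000.0 / 297000.0 = 161.6162 MPa
Ratio = f_a / Fa + f_b / Fb
= 38.8203 / 180 + 161.6162 / 211
= 0.9816 (dimensionless)

0.9816 (dimensionless)


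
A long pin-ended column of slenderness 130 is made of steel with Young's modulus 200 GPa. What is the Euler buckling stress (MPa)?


sigma_cr = pi^2 * E / lambda^2
= 9.8696 * 200000.0 / 130^2
= 9.8696 * 200000.0 / 16900
= 116.8001 MPa

116.8001 MPa


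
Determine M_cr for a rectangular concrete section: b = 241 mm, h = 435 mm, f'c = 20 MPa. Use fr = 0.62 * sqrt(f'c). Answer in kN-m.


fr = 0.62 * sqrt(20) = 0.62 * 4.4721 = 2.7727 MPa
I = 241 * 435^3 / 12 = 1653116906.25 mm^4
y_t = 217.5 mm
M_cr = fr * I / y_t = 2.7727 * 1653116906.25 / 217.5 N-mm
= 21.0742 kN-m

21.0742 kN-m


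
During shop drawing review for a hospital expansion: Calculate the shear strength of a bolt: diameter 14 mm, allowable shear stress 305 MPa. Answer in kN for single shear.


A = pi * d^2 / 4 = pi * 14^2 / 4 = 153.938 mm^2
V = f_v * A / 1000 = 305 * 153.938 / 1000
= 46.9511 kN

46.9511 kN


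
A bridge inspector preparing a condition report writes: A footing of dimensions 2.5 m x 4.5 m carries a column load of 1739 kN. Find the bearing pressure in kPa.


A = 2.5 * 4.5 = 11.25 m^2
q = P / A = 1739 / 11.25
= 154.5778 kPa

154.5778 kPa


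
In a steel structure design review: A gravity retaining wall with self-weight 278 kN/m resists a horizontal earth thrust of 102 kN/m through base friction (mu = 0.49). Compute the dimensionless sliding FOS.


Resisting force = mu * W = 0.49 * 278 = 136.22 kN/m
FOS = Resisting / Driving = 136.22 / 102
= 1.3355 (dimensionless)

1.3355 (dimensionless)


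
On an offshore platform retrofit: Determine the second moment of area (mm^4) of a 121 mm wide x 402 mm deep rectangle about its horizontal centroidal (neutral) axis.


I = b * h^3 / 12
= 121 * 402^3 / 12
= 121 * 64964808 / 12
= 655061814.0 mm^4

655061814.0 mm^4


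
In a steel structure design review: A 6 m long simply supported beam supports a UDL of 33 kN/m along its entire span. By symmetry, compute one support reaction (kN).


Total load = w * L = 33 * 6 = 198 kN
By symmetry, each reaction R = total / 2 = 198 / 2 = 99.0 kN

99.0 kN


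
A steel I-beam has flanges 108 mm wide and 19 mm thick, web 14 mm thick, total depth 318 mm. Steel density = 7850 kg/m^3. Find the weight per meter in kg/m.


A_flanges = 2 * 108 * 19 = 4104 mm^2
A_web = (318 - 2 * 19) * 14 = 3920 mm^2
A_total = 4104 + 3920 = 8024 mm^2 = 0.008024 m^2
Weight = rho * A = 7850 * 0.008024 = 62.9884 kg/m

62.9884 kg/m


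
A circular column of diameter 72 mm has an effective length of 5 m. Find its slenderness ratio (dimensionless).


Radius of gyration r = d / 4 = 72 / 4 = 18.0 mm
L_eff = 5000.0 mm
Slenderness ratio = L / r = 5000.0 / 18.0 = 277.78 (dimensionless)

277.78 (dimensionless)


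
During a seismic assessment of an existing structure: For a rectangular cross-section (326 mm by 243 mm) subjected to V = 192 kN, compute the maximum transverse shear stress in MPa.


A = b * h = 326 * 243 = 79218 mm^2
V = 192 kN = 192000.0 N
tau_max = 1.5 * V / A = 1.5 * 192000.0 / 79218
= 3.6355 MPa

3.6355 MPa


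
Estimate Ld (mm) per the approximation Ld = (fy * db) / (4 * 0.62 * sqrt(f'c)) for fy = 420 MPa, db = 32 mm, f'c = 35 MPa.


Ld = (fy * db) / (4 * 0.62 * sqrt(f'c))
= (420 * 32) / (4 * 0.62 * sqrt(35))
= 13440 / 14.6719
= 916.04 mm

916.04 mm


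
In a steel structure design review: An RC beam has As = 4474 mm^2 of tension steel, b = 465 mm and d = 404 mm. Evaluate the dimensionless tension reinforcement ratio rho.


rho = As / (b * d)
= 4474 / (465 * 404)
= 4474 / 187860
= 0.023816 (dimensionless)

0.023816 (dimensionless)


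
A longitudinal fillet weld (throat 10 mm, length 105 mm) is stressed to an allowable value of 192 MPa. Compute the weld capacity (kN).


Strength = throat * length * allowable stress
= 10 * 105 * 192 N
= 201600 N
= 201.6 kN

201.6 kN


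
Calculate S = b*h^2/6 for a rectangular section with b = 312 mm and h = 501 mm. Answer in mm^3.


S = b * h^2 / 6
= 312 * 501^2 / 6
= 312 * 251001 / 6
= 13052052.0 mm^3

13052052.0 mm^3


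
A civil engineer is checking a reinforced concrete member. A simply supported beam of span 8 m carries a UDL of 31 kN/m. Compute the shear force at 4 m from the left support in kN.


R_A = w * L / 2 = 31 * 8 / 2 = 124.0 kN
V(x) = R_A - w * x = 124.0 - 31 * 4
= 0.0 kN

0.0 kN


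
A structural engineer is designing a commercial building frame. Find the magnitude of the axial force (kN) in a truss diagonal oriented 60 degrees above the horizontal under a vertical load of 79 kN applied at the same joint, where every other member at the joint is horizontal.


At the joint, only the diagonal has a vertical component, so vertical equilibrium gives:
F * sin(60) = 79
F = 79 / sin(60)
= 79 / 0.866025
= 91.22 kN

91.22 kN


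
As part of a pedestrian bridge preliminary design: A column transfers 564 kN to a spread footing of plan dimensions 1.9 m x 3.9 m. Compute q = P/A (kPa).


A = 1.9 * 3.9 = 7.41 m^2
q = P / A = 564 / 7.41
= 76.1134 kPa

76.1134 kPa


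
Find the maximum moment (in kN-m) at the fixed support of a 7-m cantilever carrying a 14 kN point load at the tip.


For a cantilever with a point load at the free end:
M_max = P * L = 14 * 7 = 98 kN-m

98 kN-m


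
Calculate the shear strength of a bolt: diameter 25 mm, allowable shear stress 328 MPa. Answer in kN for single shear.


A = pi * d^2 / 4 = pi * 25^2 / 4 = 490.8739 mm^2
V = f_v * A / 1000 = 328 * 490.8739 / 1000
= 161.0066 kN

161.0066 kN


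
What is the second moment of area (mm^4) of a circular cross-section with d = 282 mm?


r = d / 2 = 282 / 2 = 141.0 mm
I = pi * r^4 / 4 = pi * 141.0^4 / 4
= 310431892.12 mm^4

310431892.12 mm^4


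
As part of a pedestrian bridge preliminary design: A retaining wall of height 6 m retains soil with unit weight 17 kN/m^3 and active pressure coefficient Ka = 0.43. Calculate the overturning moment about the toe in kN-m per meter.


Pa = 0.5 * Ka * gamma * H^2
= 0.5 * 0.43 * 17 * 6^2
= 131.58 kN/m
Arm = H / 3 = 6 / 3 = 2.0 m
Mo = Pa * arm = Pa * H / 3 = 131.58 * 6 / 3 = 263.16 kN-m/m

263.16 kN-m/m


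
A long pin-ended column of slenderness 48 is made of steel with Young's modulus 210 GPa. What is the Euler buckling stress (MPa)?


sigma_cr = pi^2 * E / lambda^2
= 9.8696 * 210000.0 / 48^2
= 9.8696 * 210000.0 / 2304
= 899.5733 MPa

899.5733 MPa


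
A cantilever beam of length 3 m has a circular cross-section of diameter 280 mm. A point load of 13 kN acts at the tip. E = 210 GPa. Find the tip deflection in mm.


I = pi * d^4 / 64 = pi * 280^4 / 64 = 301718558.45 mm^4
L = 3000.0 mm, P = 13000.0 N, E = 210000.0 MPa
delta = P * L^3 / (3 * E * I)
= 13000.0 * 3000.0^3 / (3 * 210000.0 * 301718558.45)
= 1.8466 mm

1.8466 mm


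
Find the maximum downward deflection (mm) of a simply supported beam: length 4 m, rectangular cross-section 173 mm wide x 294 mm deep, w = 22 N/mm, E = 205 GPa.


I = 173 * 294^3 / 12 = 366358986.0 mm^4
L = 4000.0 mm, w = 22 N/mm, E = 205000.0 MPa
delta = 5 * w * L^4 / (384 * E * I)
= 5 * 22 * 4000.0^4 / (384 * 205000.0 * 366358986.0)
= 0.9764 mm

0.9764 mm


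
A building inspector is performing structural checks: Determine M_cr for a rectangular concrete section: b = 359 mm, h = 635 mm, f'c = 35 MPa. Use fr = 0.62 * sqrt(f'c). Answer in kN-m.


fr = 0.62 * sqrt(35) = 0.62 * 5.9161 = 3.668 MPa
I = 359 * 635^3 / 12 = 7660098927.08 mm^4
y_t = 317.5 mm
M_cr = fr * I / y_t = 3.668 * 7660098927.08 / 317.5 N-mm
= 88.4945 kN-m

88.4945 kN-m


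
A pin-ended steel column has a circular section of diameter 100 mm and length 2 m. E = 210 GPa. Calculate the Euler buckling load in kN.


I = pi * d^4 / 64 = 4908738.52 mm^4
L = 2000.0 mm
P_cr = pi^2 * E * I / L^2
= 9.8696 * 210000.0 * 4908738.52 / 2000.0^2
= 2543483.63 N = 2543.4836 kN

2543.4836 kN


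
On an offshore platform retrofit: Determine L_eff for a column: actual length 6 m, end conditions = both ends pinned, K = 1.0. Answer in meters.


L_eff = K * L
= 1.0 * 6
= 6.0 m

6.0 m


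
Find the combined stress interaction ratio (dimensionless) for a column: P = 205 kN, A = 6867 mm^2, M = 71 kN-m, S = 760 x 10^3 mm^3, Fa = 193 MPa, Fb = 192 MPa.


f_a = P / A = 205000.0 / 6867 = 29.8529 MPa
f_b = M / S = 71000000.0 / 760000.0 = 93.4211 MPa
Ratio = f_a / Fa + f_b / Fb
= 29.8529 / 193 + 93.4211 / 192
= 0.6412 (dimensionless)

0.6412 (dimensionless)


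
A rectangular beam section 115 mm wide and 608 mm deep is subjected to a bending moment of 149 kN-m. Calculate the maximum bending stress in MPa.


I = b * h^3 / 12 = 115 * 608^3 / 12 = 2153908906.67 mm^4
y = h / 2 = 608 / 2 = 304.0 mm
M = 149 kN-m = 149000000.0 N-mm
sigma = M * y / I = 149000000.0 * 304.0 / 2153908906.67
= 21.03 MPa

21.03 MPa


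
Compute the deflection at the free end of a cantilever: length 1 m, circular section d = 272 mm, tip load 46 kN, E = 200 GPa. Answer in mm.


I = pi * d^4 / 64 = pi * 272^4 / 64 = 268686295.06 mm^4
L = 1000.0 mm, P = 46000.0 N, E = 200000.0 MPa
delta = P * L^3 / (3 * E * I)
= 46000.0 * 1000.0^3 / (3 * 200000.0 * 268686295.06)
= 0.2853 mm

0.2853 mm


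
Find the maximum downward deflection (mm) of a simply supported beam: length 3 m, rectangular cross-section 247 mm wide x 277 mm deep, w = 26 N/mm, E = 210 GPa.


I = 247 * 277^3 / 12 = 437476787.58 mm^4
L = 3000.0 mm, w = 26 N/mm, E = 210000.0 MPa
delta = 5 * w * L^4 / (384 * E * I)
= 5 * 26 * 3000.0^4 / (384 * 210000.0 * 437476787.58)
= 0.2985 mm

0.2985 mm


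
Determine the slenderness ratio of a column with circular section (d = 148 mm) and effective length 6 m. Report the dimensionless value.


Radius of gyration r = d / 4 = 148 / 4 = 37.0 mm
L_eff = 6000.0 mm
Slenderness ratio = L / r = 6000.0 / 37.0 = 162.16 (dimensionless)

162.16 (dimensionless)


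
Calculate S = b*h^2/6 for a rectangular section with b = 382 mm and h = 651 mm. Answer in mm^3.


S = b * h^2 / 6
= 382 * 651^2 / 6
= 382 * 423801 / 6
= 26981997.0 mm^3

26981997.0 mm^3


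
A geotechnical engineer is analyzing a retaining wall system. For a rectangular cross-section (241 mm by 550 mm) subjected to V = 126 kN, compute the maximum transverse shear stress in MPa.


A = b * h = 241 * 550 = 132550 mm^2
V = 126 kN = 126000.0 N
tau_max = 1.5 * V / A = 1.5 * 126000.0 / 132550
= 1.4259 MPa

1.4259 MPa


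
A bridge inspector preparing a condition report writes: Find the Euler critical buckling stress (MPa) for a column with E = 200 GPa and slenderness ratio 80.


sigma_cr = pi^2 * E / lambda^2
= 9.8696 * 200000.0 / 80^2
= 9.8696 * 200000.0 / 6400
= 308.4251 MPa

308.4251 MPa


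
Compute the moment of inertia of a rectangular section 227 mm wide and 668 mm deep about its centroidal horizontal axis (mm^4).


I = b * h^3 / 12
= 227 * 668^3 / 12
= 227 * 298077632 / 12
= 5638635205.33 mm^4

5638635205.33 mm^4


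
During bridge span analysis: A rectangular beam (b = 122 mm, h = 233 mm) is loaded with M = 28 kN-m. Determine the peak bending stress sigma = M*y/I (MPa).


I = b * h^3 / 12 = 122 * 233^3 / 12 = 128601592.83 mm^4
y = h / 2 = 233 / 2 = 116.5 mm
M = 28 kN-m = 28000000.0 N-mm
sigma = M * y / I = 28000000.0 * 116.5 / 128601592.83
= 25.37 MPa

25.37 MPa


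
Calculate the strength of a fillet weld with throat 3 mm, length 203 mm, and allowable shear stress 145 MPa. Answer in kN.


Strength = throat * length * allowable stress
= 3 * 203 * 145 N
= 88305 N
= 88.31 kN

88.31 kN


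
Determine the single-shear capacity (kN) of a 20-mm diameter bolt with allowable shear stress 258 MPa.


A = pi * d^2 / 4 = pi * 20^2 / 4 = 314.1593 mm^2
V = f_v * A / 1000 = 258 * 314.1593 / 1000
= 81.0531 kN

81.0531 kN


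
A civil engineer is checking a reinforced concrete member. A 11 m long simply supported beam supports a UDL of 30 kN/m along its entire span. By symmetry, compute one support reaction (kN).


Total load = w * L = 30 * 11 = 330 kN
By symmetry, each reaction R = total / 2 = 330 / 2 = 165.0 kN

165.0 kN


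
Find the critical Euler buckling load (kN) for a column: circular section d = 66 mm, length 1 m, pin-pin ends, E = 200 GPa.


I = pi * d^4 / 64 = 931420.18 mm^4
L = 1000.0 mm
P_cr = pi^2 * E * I / L^2
= 9.8696 * 200000.0 * 931420.18 / 1000.0^2
= 1838549.73 N = 1838.5497 kN

1838.5497 kN


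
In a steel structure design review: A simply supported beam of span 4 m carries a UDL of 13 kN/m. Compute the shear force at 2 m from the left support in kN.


R_A = w * L / 2 = 13 * 4 / 2 = 26.0 kN
V(x) = R_A - w * x = 26.0 - 13 * 2
= 0.0 kN

0.0 kN


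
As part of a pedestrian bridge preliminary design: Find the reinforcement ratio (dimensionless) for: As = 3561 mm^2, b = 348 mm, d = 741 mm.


rho = As / (b * d)
= 3561 / (348 * 741)
= 3561 / 257868
= 0.013809 (dimensionless)

0.013809 (dimensionless)


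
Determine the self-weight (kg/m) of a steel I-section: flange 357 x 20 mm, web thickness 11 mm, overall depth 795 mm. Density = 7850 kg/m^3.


A_flanges = 2 * 357 * 20 = 14280 mm^2
A_web = (795 - 2 * 20) * 11 = 8305 mm^2
A_total = 14280 + 8305 = 22585 mm^2 = 0.022585 m^2
Weight = rho * A = 7850 * 0.022585 = 177.2922 kg/m

177.2922 kg/m


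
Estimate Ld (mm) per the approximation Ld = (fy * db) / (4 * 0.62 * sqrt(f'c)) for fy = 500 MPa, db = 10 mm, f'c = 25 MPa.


Ld = (fy * db) / (4 * 0.62 * sqrt(f'c))
= (500 * 10) / (4 * 0.62 * sqrt(25))
= 5000 / 12.4
= 403.23 mm

403.23 mm


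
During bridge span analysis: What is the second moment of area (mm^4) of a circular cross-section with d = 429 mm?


r = d / 2 = 429 / 2 = 214.5 mm
I = pi * r^4 / 4 = pi * 214.5^4 / 4
= 1662643226.73 mm^4

1662643226.73 mm^4


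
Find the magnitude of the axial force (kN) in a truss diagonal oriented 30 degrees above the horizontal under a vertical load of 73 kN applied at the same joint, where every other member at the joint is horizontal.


At the joint, only the diagonal has a vertical component, so vertical equilibrium gives:
F * sin(30) = 73
F = 73 / sin(30)
= 73 / 0.5
= 146.0 kN

146.0 kN


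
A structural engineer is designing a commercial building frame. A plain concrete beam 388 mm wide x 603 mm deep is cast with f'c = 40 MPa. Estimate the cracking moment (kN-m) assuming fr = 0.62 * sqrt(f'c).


fr = 0.62 * sqrt(40) = 0.62 * 6.3246 = 3.9212 MPa
I = 388 * 603^3 / 12 = 7089284673.0 mm^4
y_t = 301.5 mm
M_cr = fr * I / y_t = 3.9212 * 7089284673.0 / 301.5 N-mm
= 92.2012 kN-m

92.2012 kN-m


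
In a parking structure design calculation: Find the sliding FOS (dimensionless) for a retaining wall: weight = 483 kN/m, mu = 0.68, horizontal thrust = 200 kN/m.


Resisting force = mu * W = 0.68 * 483 = 328.44 kN/m
FOS = Resisting / Driving = 328.44 / 200
= 1.6422 (dimensionless)

1.6422 (dimensionless)


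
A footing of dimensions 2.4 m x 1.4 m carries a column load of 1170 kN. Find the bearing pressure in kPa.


A = 2.4 * 1.4 = 3.36 m^2
q = P / A = 1170 / 3.36
= 348.2143 kPa

348.2143 kPa


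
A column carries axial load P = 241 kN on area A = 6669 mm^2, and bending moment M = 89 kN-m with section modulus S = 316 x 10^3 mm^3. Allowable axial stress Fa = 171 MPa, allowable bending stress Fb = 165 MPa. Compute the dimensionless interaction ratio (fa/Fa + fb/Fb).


f_a = P / A = 241000.0 / 6669 = 36.1374 MPa
f_b = M / S = 89000000.0 / 316000.0 = 281.6456 MPa
Ratio = f_a / Fa + f_b / Fb
= 36.1374 / 171 + 281.6456 / 165
= 1.9183 (dimensionless)

1.9183 (dimensionless)


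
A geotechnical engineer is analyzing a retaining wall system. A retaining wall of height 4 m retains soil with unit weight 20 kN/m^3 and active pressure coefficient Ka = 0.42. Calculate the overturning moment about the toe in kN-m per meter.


Pa = 0.5 * Ka * gamma * H^2
= 0.5 * 0.42 * 20 * 4^2
= 67.2 kN/m
Arm = H / 3 = 4 / 3 = 1.3333 m
Mo = Pa * arm = Pa * H / 3 = 67.2 * 4 / 3 = 89.6 kN-m/m

89.6 kN-m/m


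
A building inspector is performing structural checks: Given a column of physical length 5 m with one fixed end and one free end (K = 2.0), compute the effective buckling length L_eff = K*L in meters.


L_eff = K * L
= 2.0 * 5
= 10.0 m

10.0 m


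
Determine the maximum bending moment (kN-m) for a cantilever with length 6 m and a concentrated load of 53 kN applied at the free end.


For a cantilever with a point load at the free end:
M_max = P * L = 53 * 6 = 318 kN-m

318 kN-m


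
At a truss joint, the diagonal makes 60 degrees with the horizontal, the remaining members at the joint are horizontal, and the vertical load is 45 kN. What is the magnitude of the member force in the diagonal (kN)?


At the joint, only the diagonal has a vertical component, so vertical equilibrium gives:
F * sin(60) = 45
F = 45 / sin(60)
= 45 / 0.866025
= 51.96 kN

51.96 kN


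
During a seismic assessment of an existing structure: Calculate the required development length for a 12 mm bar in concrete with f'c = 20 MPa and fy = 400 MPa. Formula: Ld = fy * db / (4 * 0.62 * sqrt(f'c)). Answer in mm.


Ld = (fy * db) / (4 * 0.62 * sqrt(f'c))
= (400 * 12) / (4 * 0.62 * sqrt(20))
= 4800 / 11.0909
= 432.79 mm

432.79 mm


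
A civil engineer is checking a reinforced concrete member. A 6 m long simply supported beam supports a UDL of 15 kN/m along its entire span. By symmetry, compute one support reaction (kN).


Total load = w * L = 15 * 6 = 90 kN
By symmetry, each reaction R = total / 2 = 90 / 2 = 45.0 kN

45.0 kN


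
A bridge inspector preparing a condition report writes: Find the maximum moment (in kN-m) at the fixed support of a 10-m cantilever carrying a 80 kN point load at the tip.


For a cantilever with a point load at the free end:
M_max = P * L = 80 * 10 = 800 kN-m

800 kN-m


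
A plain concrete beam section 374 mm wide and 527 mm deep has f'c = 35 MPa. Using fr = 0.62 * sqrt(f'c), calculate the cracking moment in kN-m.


fr = 0.62 * sqrt(35) = 0.62 * 5.9161 = 3.668 MPa
I = 374 * 527^3 / 12 = 4561652536.83 mm^4
y_t = 263.5 mm
M_cr = fr * I / y_t = 3.668 * 4561652536.83 / 263.5 N-mm
= 63.4991 kN-m

63.4991 kN-m


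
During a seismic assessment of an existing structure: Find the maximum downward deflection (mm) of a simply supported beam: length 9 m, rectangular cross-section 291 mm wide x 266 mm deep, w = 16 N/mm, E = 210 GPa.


I = 291 * 266^3 / 12 = 456411578.0 mm^4
L = 9000.0 mm, w = 16 N/mm, E = 210000.0 MPa
delta = 5 * w * L^4 / (384 * E * I)
= 5 * 16 * 9000.0^4 / (384 * 210000.0 * 456411578.0)
= 14.2611 mm

14.2611 mm


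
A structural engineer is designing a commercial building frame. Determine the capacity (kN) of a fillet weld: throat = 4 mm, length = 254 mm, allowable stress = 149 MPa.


Strength = throat * length * allowable stress
= 4 * 254 * 149 N
= 151384 N
= 151.38 kN

151.38 kN


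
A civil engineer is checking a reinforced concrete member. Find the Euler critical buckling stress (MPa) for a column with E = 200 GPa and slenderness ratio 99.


sigma_cr = pi^2 * E / lambda^2
= 9.8696 * 200000.0 / 99^2
= 9.8696 * 200000.0 / 9801
= 201.3999 MPa

201.3999 MPa


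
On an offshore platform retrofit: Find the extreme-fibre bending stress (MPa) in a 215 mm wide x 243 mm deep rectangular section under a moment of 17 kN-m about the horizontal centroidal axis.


I = b * h^3 / 12 = 215 * 243^3 / 12 = 257084583.75 mm^4
y = h / 2 = 243 / 2 = 121.5 mm
M = 17 kN-m = 17000000.0 N-mm
sigma = M * y / I = 17000000.0 * 121.5 / 257084583.75
= 8.03 MPa

8.03 MPa


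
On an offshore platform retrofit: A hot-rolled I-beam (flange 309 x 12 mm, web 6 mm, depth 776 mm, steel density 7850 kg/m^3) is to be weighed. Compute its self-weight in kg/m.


A_flanges = 2 * 309 * 12 = 7416 mm^2
A_web = (776 - 2 * 12) * 6 = 4512 mm^2
A_total = 7416 + 4512 = 11928 mm^2 = 0.011928 m^2
Weight = rho * A = 7850 * 0.011928 = 93.6348 kg/m

93.6348 kg/m


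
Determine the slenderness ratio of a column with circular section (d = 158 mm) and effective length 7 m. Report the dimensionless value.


Radius of gyration r = d / 4 = 158 / 4 = 39.5 mm
L_eff = 7000.0 mm
Slenderness ratio = L / r = 7000.0 / 39.5 = 177.22 (dimensionless)

177.22 (dimensionless)


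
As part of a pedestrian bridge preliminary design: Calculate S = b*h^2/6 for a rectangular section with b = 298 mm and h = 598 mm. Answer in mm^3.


S = b * h^2 / 6
= 298 * 598^2 / 6
= 298 * 357604 / 6
= 17760998.67 mm^3

17760998.67 mm^3


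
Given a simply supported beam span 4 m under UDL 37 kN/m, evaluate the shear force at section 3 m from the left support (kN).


R_A = w * L / 2 = 37 * 4 / 2 = 74.0 kN
V(x) = R_A - w * x = 74.0 - 37 * 3
= -37.0 kN

-37.0 kN


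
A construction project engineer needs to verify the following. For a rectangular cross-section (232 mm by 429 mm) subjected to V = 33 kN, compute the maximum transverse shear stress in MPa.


A = b * h = 232 * 429 = 99528 mm^2
V = 33 kN = 33000.0 N
tau_max = 1.5 * V / A = 1.5 * 33000.0 / 99528
= 0.4973 MPa

0.4973 MPa


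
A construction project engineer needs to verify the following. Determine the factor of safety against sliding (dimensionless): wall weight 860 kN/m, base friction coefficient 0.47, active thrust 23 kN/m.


Resisting force = mu * W = 0.47 * 860 = 404.2 kN/m
FOS = Resisting / Driving = 404.2 / 23
= 17.5739 (dimensionless)

17.5739 (dimensionless)


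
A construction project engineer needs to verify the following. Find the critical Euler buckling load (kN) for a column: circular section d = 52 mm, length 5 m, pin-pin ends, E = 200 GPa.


I = pi * d^4 / 64 = 358908.11 mm^4
L = 5000.0 mm
P_cr = pi^2 * E * I / L^2
= 9.8696 * 200000.0 * 358908.11 / 5000.0^2
= 28338.25 N = 28.3382 kN

28.3382 kN


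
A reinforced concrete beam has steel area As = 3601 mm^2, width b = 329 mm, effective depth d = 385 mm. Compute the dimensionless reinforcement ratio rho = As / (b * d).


rho = As / (b * d)
= 3601 / (329 * 385)
= 3601 / 126665
= 0.028429 (dimensionless)

0.028429 (dimensionless)


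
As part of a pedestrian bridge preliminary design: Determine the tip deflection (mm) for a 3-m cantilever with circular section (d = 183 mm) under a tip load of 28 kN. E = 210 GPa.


I = pi * d^4 / 64 = pi * 183^4 / 64 = 55052146.59 mm^4
L = 3000.0 mm, P = 28000.0 N, E = 210000.0 MPa
delta = P * L^3 / (3 * E * I)
= 28000.0 * 3000.0^3 / (3 * 210000.0 * 55052146.59)
= 21.7975 mm

21.7975 mm


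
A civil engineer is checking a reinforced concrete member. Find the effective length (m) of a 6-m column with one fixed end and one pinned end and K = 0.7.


L_eff = K * L
= 0.7 * 6
= 4.2 m

4.2 m


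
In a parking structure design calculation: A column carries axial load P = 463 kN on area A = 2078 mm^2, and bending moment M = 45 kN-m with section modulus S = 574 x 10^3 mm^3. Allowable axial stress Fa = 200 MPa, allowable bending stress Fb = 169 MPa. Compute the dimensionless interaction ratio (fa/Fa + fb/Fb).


f_a = P / A = 463000.0 / 2078 = 222.8104 MPa
f_b = M / S = 45000000.0 / 574000.0 = 78.3972 MPa
Ratio = f_a / Fa + f_b / Fb
= 222.8104 / 200 + 78.3972 / 169
= 1.5779 (dimensionless)

1.5779 (dimensionless)


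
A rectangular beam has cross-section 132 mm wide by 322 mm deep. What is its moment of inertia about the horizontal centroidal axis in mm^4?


I = b * h^3 / 12
= 132 * 322^3 / 12
= 132 * 33386248 / 12
= 367248728.0 mm^4

367248728.0 mm^4


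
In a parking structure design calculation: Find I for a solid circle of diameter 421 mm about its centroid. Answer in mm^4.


r = d / 2 = 421 / 2 = 210.5 mm
I = pi * r^4 / 4 = pi * 210.5^4 / 4
= 1542049383.54 mm^4

1542049383.54 mm^4


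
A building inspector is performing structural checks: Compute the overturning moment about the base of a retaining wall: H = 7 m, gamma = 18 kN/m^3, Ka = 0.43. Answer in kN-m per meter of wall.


Pa = 0.5 * Ka * gamma * H^2
= 0.5 * 0.43 * 18 * 7^2
= 189.63 kN/m
Arm = H / 3 = 7 / 3 = 2.3333 m
Mo = Pa * arm = Pa * H / 3 = 189.63 * 7 / 3 = 442.47 kN-m/m

442.47 kN-m/m


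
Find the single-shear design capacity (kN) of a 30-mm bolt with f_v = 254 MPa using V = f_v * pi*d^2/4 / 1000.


A = pi * d^2 / 4 = pi * 30^2 / 4 = 706.8583 mm^2
V = f_v * A / 1000 = 254 * 706.8583 / 1000
= 179.542 kN

179.542 kN


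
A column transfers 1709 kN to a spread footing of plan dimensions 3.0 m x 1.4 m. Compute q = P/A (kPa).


A = 3.0 * 1.4 = 4.2 m^2
q = P / A = 1709 / 4.2
= 406.9048 kPa

406.9048 kPa


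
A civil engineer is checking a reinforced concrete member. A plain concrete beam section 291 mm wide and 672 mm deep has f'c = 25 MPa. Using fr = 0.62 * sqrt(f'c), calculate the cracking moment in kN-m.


fr = 0.62 * sqrt(25) = 0.62 * 5.0 = 3.1 MPa
I = 291 * 672^3 / 12 = 7359012864.0 mm^4
y_t = 336.0 mm
M_cr = fr * I / y_t = 3.1 * 7359012864.0 / 336.0 N-mm
= 67.8957 kN-m

67.8957 kN-m


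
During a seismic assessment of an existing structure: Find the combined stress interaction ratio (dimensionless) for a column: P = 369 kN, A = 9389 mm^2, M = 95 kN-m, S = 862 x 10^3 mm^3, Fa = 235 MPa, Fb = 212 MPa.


f_a = P / A = 369000.0 / 9389 = 39.3013 MPa
f_b = M / S = 95000000.0 / 862000.0 = 110.2088 MPa
Ratio = f_a / Fa + f_b / Fb
= 39.3013 / 235 + 110.2088 / 212
= 0.6871 (dimensionless)

0.6871 (dimensionless)


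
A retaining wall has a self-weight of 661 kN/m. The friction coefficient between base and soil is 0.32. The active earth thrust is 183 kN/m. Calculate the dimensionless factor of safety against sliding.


Resisting force = mu * W = 0.32 * 661 = 211.52 kN/m
FOS = Resisting / Driving = 211.52 / 183
= 1.1558 (dimensionless)

1.1558 (dimensionless)


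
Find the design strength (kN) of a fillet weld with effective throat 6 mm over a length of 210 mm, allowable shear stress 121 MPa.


Strength = throat * length * allowable stress
= 6 * 210 * 121 N
= 152460 N
= 152.46 kN

152.46 kN


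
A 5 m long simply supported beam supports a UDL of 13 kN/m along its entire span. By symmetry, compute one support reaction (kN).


Total load = w * L = 13 * 5 = 65 kN
By symmetry, each reaction R = total / 2 = 65 / 2 = 32.5 kN

32.5 kN


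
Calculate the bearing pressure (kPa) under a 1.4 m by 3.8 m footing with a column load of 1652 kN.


A = 1.4 * 3.8 = 5.32 m^2
q = P / A = 1652 / 5.32
= 310.5263 kPa

310.5263 kPa


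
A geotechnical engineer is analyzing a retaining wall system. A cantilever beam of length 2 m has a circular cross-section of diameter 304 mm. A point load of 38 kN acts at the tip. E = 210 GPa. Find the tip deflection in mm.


I = pi * d^4 / 64 = pi * 304^4 / 64 = 419241468.12 mm^4
L = 2000.0 mm, P = 38000.0 N, E = 210000.0 MPa
delta = P * L^3 / (3 * E * I)
= 38000.0 * 2000.0^3 / (3 * 210000.0 * 419241468.12)
= 1.151 mm

1.151 mm


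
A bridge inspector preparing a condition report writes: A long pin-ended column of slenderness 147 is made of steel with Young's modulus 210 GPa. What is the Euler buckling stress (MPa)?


sigma_cr = pi^2 * E / lambda^2
= 9.8696 * 210000.0 / 147^2
= 9.8696 * 210000.0 / 21609
= 95.9145 MPa

95.9145 MPa


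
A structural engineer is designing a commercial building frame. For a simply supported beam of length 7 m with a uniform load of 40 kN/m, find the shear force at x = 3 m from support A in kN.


R_A = w * L / 2 = 40 * 7 / 2 = 140.0 kN
V(x) = R_A - w * x = 140.0 - 40 * 3
= 20.0 kN

20.0 kN


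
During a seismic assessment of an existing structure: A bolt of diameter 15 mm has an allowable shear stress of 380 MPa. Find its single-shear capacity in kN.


A = pi * d^2 / 4 = pi * 15^2 / 4 = 176.7146 mm^2
V = f_v * A / 1000 = 380 * 176.7146 / 1000
= 67.1515 kN

67.1515 kN


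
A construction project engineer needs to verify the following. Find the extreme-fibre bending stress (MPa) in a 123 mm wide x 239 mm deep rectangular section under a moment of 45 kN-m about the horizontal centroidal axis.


I = b * h^3 / 12 = 123 * 239^3 / 12 = 139932169.75 mm^4
y = h / 2 = 239 / 2 = 119.5 mm
M = 45 kN-m = 45000000.0 N-mm
sigma = M * y / I = 45000000.0 * 119.5 / 139932169.75
= 38.43 MPa

38.43 MPa


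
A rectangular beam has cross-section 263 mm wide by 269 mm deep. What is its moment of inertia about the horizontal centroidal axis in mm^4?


I = b * h^3 / 12
= 263 * 269^3 / 12
= 263 * 19465109 / 12
= 426610305.58 mm^4

426610305.58 mm^4


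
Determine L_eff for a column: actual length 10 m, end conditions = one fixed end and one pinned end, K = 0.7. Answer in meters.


L_eff = K * L
= 0.7 * 10
= 7.0 m

7.0 m


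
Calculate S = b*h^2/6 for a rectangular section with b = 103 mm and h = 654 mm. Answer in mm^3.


S = b * h^2 / 6
= 103 * 654^2 / 6
= 103 * 427716 / 6
= 7342458.0 mm^3

7342458.0 mm^3


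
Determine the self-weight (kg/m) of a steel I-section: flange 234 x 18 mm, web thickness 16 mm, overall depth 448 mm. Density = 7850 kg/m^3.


A_flanges = 2 * 234 * 18 = 8424 mm^2
A_web = (448 - 2 * 18) * 16 = 6592 mm^2
A_total = 8424 + 6592 = 15016 mm^2 = 0.015016 m^2
Weight = rho * A = 7850 * 0.015016 = 117.8756 kg/m

117.8756 kg/m


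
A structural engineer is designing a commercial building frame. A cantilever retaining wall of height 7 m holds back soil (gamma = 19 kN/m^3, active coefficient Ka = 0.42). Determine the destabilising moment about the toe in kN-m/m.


Pa = 0.5 * Ka * gamma * H^2
= 0.5 * 0.42 * 19 * 7^2
= 195.51 kN/m
Arm = H / 3 = 7 / 3 = 2.3333 m
Mo = Pa * arm = Pa * H / 3 = 195.51 * 7 / 3 = 456.19 kN-m/m

456.19 kN-m/m


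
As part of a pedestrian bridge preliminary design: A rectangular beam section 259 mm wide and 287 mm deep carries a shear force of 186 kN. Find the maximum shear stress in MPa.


A = b * h = 259 * 287 = 74333 mm^2
V = 186 kN = 186000.0 N
tau_max = 1.5 * V / A = 1.5 * 186000.0 / 74333
= 3.7534 MPa

3.7534 MPa
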